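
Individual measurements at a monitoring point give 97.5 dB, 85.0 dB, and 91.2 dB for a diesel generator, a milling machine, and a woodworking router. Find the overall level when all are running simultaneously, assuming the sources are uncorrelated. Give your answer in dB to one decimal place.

98.6 dB

Incoherent sources combine by intensity addition: L_total = 10·log₁₀(Σ 10^(L_i/10)).
Σ 10^(L/10) = 10^(97.5/10) + 10^(85.0/10) + 10^(91.2/10) = 7.258e+09.
L_total = 10·log₁₀(7.258e+09) = 98.61 dB.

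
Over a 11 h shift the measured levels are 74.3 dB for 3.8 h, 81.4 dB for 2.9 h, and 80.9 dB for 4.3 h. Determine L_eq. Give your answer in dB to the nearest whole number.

80 dB

L_eq = 10·log₁₀[(1/T)·Σ tᵢ·10^(Lᵢ/10)] with T = 11 h.
Σ tᵢ·10^(Lᵢ/10) = 3.8·10^(74.3/10) + 2.9·10^(81.4/10) + 4.3·10^(80.9/10) = 1.032e+09.
L_eq = 10·log₁₀(1.032e+09/11) = 79.72 dB.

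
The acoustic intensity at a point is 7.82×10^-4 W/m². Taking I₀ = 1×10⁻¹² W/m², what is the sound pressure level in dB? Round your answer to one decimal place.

88.9 dB

L = 10·log₁₀(I/I₀) = 10·log₁₀(7.82×10^-4/10⁻¹²) = 10·log₁₀(7.82×10^8).
L = 10·(0.8932 + 8) = 88.93 dB.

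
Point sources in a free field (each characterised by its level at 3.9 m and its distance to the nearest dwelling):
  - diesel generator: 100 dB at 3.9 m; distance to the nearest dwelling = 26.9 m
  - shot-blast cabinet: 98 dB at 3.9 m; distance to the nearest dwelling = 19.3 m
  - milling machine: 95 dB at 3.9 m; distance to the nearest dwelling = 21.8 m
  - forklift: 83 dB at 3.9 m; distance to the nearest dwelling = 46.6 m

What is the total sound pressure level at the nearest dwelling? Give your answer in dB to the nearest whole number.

88 dB

Propagate each source to the receiver with L = L_ref − 20·log₁₀(r/r_ref), then add intensities.
diesel generator: 100 − 20·log₁₀(26.9/3.9) = 100 − 16.77 = 83.23 dB.
shot-blast cabinet: 98 − 20·log₁₀(19.3/3.9) = 98 − 13.89 = 84.11 dB.
milling machine: 95 − 20·log₁₀(21.8/3.9) = 95 − 14.95 = 80.05 dB.
forklift: 83 − 20·log₁₀(46.6/3.9) = 83 − 21.55 = 61.45 dB.
Σ 10^(L/10) = 5.704e+08 → L_total = 10·log₁₀(5.704e+08) = 87.56 dB.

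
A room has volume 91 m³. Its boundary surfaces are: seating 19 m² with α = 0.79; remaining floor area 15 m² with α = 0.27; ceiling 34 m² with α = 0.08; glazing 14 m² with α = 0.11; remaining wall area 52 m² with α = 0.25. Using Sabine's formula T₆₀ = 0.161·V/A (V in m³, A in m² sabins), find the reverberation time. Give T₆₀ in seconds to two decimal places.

A = Σ Sᵢαᵢ = 19·0.79 + 15·0.27 + 34·0.08 + 14·0.11 + 52·0.25 = 36.32 m².
T₆₀ = 0.161·V/A = 0.161·91/36.32 = 0.403 s.

0.40 s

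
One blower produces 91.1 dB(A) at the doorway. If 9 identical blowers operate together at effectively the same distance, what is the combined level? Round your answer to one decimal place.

100.6 dB(A)

N identical incoherent sources raise the level by 10·log₁₀ N.
L_total = 91.1 + 10·log₁₀(9) = 91.1 + 9.542 = 100.64 dB(A).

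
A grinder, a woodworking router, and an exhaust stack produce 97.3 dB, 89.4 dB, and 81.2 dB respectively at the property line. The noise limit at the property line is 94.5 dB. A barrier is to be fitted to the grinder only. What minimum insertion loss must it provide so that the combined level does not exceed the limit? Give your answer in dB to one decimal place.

4.7 dB

The untreated sources together contribute 10^(89.4/10) + 10^(81.2/10) = 1.003e+09, i.e. 90.01 dB.
To meet 94.5 dB overall, the treated grinder may contribute at most 10^(94.5/10) − 1.003e+09 = 1.816e+09, i.e. 92.59 dB.
Required insertion loss = 97.3 − 92.59 = 4.71 dB.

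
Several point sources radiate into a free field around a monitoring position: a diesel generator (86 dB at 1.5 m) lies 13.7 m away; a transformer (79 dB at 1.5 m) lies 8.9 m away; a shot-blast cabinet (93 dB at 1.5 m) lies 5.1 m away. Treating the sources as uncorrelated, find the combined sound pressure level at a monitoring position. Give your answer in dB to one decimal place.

First find each source's level at the receiver (point-source: −20·log₁₀(r/r_ref)), then combine on an intensity basis.
diesel generator: 86 − 20·log₁₀(13.7/1.5) = 86 − 19.21 = 66.79 dB.
transformer: 79 − 20·log₁₀(8.9/1.5) = 79 − 15.47 = 63.53 dB.
shot-blast cabinet: 93 − 20·log₁₀(5.1/1.5) = 93 − 10.63 = 82.37 dB.
Σ 10^(L/10) = 1.796e+08 → L_total = 10·log₁₀(1.796e+08) = 82.54 dB.

82.5 dB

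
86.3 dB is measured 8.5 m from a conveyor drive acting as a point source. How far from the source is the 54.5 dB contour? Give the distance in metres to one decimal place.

For a point source L₁ − L₂ = 20·log₁₀(r₂/r₁), so r₂ = r₁·10^((L₁−L₂)/20).
r₂ = 8.5·10^((86.3−54.5)/20) = 8.5·10^(31.8/20) = 330.69 m.

330.7 m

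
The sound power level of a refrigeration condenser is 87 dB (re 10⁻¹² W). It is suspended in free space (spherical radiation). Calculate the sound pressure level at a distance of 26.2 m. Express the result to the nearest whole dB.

48 dB

The power spreads over a sphere of area 4π·r², so L_p = L_w − 10·log₁₀(4π·r²).
4π·r² = 8626 m², 10·log₁₀ of that is 39.358 dB.
L_p = 87 − 39.358 = 47.64 dB.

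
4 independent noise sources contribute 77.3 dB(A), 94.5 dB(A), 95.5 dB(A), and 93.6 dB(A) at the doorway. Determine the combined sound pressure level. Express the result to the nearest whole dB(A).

99 dB(A)

For uncorrelated sources the intensities add, so convert each level to linear form, sum, and take 10·log₁₀ of the total.
Σ 10^(L/10) = 10^(77.3/10) + 10^(94.5/10) + 10^(95.5/10) + 10^(93.6/10) = 8.711e+09.
L_total = 10·log₁₀(8.711e+09) = 99.40 dB(A).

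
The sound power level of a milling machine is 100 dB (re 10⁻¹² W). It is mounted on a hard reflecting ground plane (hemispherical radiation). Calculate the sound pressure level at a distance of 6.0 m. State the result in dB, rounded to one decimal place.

L_p = L_w − 10·log₁₀(2π·r²) with r = 6.0 m.
2π·r² = 226.2 m², 10·log₁₀ of that is 23.545 dB.
L_p = 100 − 23.545 = 76.46 dB.

76.5 dB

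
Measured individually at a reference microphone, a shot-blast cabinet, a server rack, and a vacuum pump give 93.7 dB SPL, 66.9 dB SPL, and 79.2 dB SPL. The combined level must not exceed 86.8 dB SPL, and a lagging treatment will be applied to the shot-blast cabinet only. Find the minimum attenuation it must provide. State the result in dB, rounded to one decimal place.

7.8 dB

The untreated sources together contribute 10^(66.9/10) + 10^(79.2/10) = 8.807e+07, i.e. 79.45 dB SPL.
To meet 86.8 dB SPL overall, the treated shot-blast cabinet may contribute at most 10^(86.8/10) − 8.807e+07 = 3.906e+08, i.e. 85.92 dB SPL.
Required insertion loss = 93.7 − 85.92 = 7.78 dB.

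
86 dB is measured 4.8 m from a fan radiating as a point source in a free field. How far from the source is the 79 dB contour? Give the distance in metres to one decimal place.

For a point source L₁ − L₂ = 20·log₁₀(r₂/r₁), so r₂ = r₁·10^((L₁−L₂)/20).
r₂ = 4.8·10^((86−79)/20) = 4.8·10^(7.0/20) = 10.75 m.

10.7 m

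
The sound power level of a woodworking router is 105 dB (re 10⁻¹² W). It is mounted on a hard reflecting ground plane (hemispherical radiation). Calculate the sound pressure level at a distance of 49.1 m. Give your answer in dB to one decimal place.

63.2 dB

The power spreads over a hemisphere of area 2π·r², so L_p = L_w − 10·log₁₀(2π·r²).
2π·r² = 1.515e+04 m², 10·log₁₀ of that is 41.803 dB.
L_p = 105 − 41.803 = 63.20 dB.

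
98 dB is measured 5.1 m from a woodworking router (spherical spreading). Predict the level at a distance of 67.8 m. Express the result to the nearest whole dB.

Point-source attenuation: ΔL = 20·log₁₀(r₂/r₁) = 20·log₁₀(67.8/5.1) = 22.473 dB.
L₂ = 98 − 20·log₁₀(67.8/5.1) = 98 − 22.473 = 75.53 dB.

76 dB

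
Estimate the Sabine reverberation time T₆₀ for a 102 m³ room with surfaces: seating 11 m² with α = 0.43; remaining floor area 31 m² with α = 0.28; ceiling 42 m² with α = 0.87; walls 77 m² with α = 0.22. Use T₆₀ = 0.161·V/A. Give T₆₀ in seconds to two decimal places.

Total absorption A = 11·0.43 + 31·0.28 + 42·0.87 + 77·0.22 = 66.89 m² sabins.
T₆₀ = 0.161 × 102 / 66.89 = 0.246 s.

0.25 s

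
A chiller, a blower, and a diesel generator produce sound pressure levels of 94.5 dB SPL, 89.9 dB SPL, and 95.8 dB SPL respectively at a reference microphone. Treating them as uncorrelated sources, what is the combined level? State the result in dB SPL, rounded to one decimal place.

98.8 dB SPL

For uncorrelated sources the intensities add, so convert each level to linear form, sum, and take 10·log₁₀ of the total.
Σ 10^(L/10) = 10^(94.5/10) + 10^(89.9/10) + 10^(95.8/10) = 7.598e+09.
L_total = 10·log₁₀(7.598e+09) = 98.81 dB SPL.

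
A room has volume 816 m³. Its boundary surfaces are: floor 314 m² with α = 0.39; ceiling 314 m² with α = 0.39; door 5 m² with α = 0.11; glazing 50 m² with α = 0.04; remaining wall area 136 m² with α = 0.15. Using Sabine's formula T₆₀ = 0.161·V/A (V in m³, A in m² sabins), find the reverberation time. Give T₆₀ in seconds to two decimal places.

Total absorption A = 314·0.39 + 314·0.39 + 5·0.11 + 50·0.04 + 136·0.15 = 267.87 m² sabins.
T₆₀ = 0.161 × 816 / 267.87 = 0.490 s.

0.49 s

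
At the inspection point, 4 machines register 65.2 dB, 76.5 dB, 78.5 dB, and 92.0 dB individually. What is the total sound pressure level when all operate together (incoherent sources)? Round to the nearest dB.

For uncorrelated sources the intensities add, so convert each level to linear form, sum, and take 10·log₁₀ of the total.
Σ 10^(L/10) = 10^(65.2/10) + 10^(76.5/10) + 10^(78.5/10) + 10^(92.0/10) = 1.704e+09.
L_total = 10·log₁₀(1.704e+09) = 92.31 dB.

92 dB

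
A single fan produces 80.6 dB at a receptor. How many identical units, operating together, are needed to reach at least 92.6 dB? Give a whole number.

Need L₁ + 10·log₁₀ N ≥ 92.6, i.e. log₁₀ N ≥ 1.20.
N ≥ 10^(12.0/10) = 15.849, so N = 16.

16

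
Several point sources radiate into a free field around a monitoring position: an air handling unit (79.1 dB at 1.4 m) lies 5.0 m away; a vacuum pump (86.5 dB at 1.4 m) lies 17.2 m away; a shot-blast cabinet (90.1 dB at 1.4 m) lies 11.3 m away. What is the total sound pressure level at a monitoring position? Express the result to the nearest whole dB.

Apply inverse-square spreading to bring every level to the receiver, then sum 10^(L/10).
air handling unit: 79.1 − 20·log₁₀(5.0/1.4) = 79.1 − 11.06 = 68.04 dB.
vacuum pump: 86.5 − 20·log₁₀(17.2/1.4) = 86.5 − 21.79 = 64.71 dB.
shot-blast cabinet: 90.1 − 20·log₁₀(11.3/1.4) = 90.1 − 18.14 = 71.96 dB.
Σ 10^(L/10) = 2.504e+07 → L_total = 10·log₁₀(2.504e+07) = 73.99 dB.

74 dB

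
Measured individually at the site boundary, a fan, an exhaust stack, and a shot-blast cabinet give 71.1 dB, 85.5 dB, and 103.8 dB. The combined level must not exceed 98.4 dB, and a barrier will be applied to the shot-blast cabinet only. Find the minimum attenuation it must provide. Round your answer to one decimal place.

5.6 dB

The untreated sources together contribute 10^(71.1/10) + 10^(85.5/10) = 3.677e+08, i.e. 85.65 dB.
The limit corresponds to 10^(98.4/10) = 6.918e+09; subtracting the fixed part leaves 6.551e+09 for the shot-blast cabinet, i.e. 98.16 dB.
Required insertion loss = 103.8 − 98.16 = 5.64 dB.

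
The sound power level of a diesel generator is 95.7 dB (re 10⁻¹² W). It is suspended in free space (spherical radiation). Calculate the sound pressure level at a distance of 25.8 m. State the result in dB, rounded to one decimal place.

56.5 dB

The power spreads over a sphere of area 4π·r², so L_p = L_w − 10·log₁₀(4π·r²).
4π·r² = 8365 m², 10·log₁₀ of that is 39.224 dB.
L_p = 95.7 − 39.224 = 56.48 dB.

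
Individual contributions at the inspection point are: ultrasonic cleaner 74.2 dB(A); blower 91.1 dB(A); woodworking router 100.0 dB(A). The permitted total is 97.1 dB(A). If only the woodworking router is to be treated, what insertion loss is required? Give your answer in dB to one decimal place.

Fixed contribution from the other sources: Σ 10^(L/10) = 10^(74.2/10) + 10^(91.1/10) = 1.315e+09 (91.19 dB(A)).
To meet 97.1 dB(A) overall, the treated woodworking router may contribute at most 10^(97.1/10) − 1.315e+09 = 3.814e+09, i.e. 95.81 dB(A).
So the woodworking router must be reduced from 100.0 to 95.81 dB(A): IL = 4.19 dB.

4.2 dB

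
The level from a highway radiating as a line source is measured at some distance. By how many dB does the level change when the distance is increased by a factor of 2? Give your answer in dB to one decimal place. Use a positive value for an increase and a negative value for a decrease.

With cylindrical spreading the level changes by −10·log₁₀(r₂/r₁).
ΔL = −10·log₁₀(2) = -3.01 dB.

-3.0 dB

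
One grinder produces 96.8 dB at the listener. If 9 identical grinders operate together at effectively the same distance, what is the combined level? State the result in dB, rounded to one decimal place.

106.3 dB

L_total = L₁ + 10·log₁₀ N for N identical incoherent sources.
L_total = 96.8 + 10·log₁₀(9) = 96.8 + 9.542 = 106.34 dB.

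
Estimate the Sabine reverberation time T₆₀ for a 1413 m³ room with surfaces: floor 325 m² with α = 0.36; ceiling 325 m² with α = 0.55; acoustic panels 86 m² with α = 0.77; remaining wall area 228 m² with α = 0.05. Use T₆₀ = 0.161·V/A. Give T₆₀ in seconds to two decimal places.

A = Σ Sᵢαᵢ = 325·0.36 + 325·0.55 + 86·0.77 + 228·0.05 = 373.37 m².
T₆₀ = 0.161·V/A = 0.161·1413/373.37 = 0.609 s.

0.61 s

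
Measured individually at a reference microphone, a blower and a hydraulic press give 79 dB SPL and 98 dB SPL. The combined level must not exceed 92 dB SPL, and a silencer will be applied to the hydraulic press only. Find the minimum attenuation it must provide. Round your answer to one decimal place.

6.2 dB

Everything except the hydraulic press sums to 10^(79/10) = 7.943e+07 in linear terms, 79.00 dB SPL.
The limit corresponds to 10^(92/10) = 1.585e+09; subtracting the fixed part leaves 1.505e+09 for the hydraulic press, i.e. 91.78 dB SPL.
So the hydraulic press must be reduced from 98 to 91.78 dB SPL: IL = 6.22 dB.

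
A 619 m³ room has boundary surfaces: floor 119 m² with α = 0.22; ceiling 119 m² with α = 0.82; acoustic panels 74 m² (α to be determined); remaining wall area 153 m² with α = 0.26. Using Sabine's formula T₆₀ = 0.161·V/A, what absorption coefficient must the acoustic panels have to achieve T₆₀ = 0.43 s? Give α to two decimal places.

0.92

Required total absorption A = 0.161·619/0.43 = 231.77 m².
Absorption from the other surfaces = 119·0.22 + 119·0.82 + 153·0.26 = 163.54 m², so the acoustic panels must supply 68.23 m² over 74 m².
α = 68.23/74 = 0.922.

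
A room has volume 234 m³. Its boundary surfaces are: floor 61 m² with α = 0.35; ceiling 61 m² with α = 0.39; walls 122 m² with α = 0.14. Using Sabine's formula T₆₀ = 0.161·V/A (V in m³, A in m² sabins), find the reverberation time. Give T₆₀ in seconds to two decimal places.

Total absorption A = 61·0.35 + 61·0.39 + 122·0.14 = 62.22 m² sabins.
T₆₀ = 0.161 × 234 / 62.22 = 0.605 s.

0.61 s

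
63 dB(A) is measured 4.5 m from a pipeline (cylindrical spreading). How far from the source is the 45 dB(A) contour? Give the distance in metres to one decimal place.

The 18.0 dB drop corresponds to a distance ratio of 10^(18.0/10) for a line source.
r₂ = 4.5·10^((63−45)/10) = 4.5·10^(18.0/10) = 283.93 m.

283.9 m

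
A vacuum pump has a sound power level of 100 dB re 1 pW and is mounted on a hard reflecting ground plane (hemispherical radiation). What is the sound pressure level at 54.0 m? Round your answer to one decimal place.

57.4 dB

Free-field hemispherical radiation: L_p = L_w − 10·log₁₀(2π·r²), r = 54.0 m.
2π·r² = 1.832e+04 m², 10·log₁₀ of that is 42.630 dB.
L_p = 100 − 42.630 = 57.37 dB.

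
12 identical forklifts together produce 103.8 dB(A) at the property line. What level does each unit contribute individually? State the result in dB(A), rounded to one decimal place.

93.0 dB(A)

For N identical incoherent sources L_total = L₁ + 10·log₁₀ N, so L₁ = 103.8 − 10·log₁₀(12) = 103.8 − 10.792.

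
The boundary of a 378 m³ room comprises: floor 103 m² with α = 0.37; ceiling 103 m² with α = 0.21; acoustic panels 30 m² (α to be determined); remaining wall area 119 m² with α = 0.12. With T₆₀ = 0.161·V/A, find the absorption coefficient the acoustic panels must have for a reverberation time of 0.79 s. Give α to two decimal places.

Required total absorption A = 0.161·378/0.79 = 77.04 m².
Absorption from the other surfaces = 103·0.37 + 103·0.21 + 119·0.12 = 74.02 m², so the acoustic panels must supply 3.02 m² over 30 m².
α = 3.02/30 = 0.101.

0.10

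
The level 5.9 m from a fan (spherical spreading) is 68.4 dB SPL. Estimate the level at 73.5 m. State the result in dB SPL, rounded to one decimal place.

For a point source, L₂ = L₁ − 20·log₁₀(r₂/r₁).
L₂ = 68.4 − 20·log₁₀(73.5/5.9) = 68.4 − 21.909 = 46.49 dB SPL.

46.5 dB SPL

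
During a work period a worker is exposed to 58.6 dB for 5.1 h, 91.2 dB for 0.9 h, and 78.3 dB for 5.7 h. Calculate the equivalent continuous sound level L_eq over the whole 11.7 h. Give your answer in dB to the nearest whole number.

The energy average is taken in the linear domain: L_eq = 10·log₁₀[(Σ tᵢ·10^(Lᵢ/10))/T], T = 11.7 h.
Σ tᵢ·10^(Lᵢ/10) = 5.1·10^(58.6/10) + 0.9·10^(91.2/10) + 5.7·10^(78.3/10) = 1.575e+09.
L_eq = 10·log₁₀(1.575e+09/11.7) = 81.29 dB.

81 dB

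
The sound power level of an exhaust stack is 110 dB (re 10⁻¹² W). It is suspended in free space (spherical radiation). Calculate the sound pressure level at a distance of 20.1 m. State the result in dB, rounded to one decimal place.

The power spreads over a sphere of area 4π·r², so L_p = L_w − 10·log₁₀(4π·r²).
4π·r² = 5077 m², 10·log₁₀ of that is 37.056 dB.
L_p = 110 − 37.056 = 72.94 dB.

72.9 dB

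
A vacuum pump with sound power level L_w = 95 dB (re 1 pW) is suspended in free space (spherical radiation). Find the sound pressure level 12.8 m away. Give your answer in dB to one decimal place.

Free-field spherical radiation: L_p = L_w − 10·log₁₀(4π·r²), r = 12.8 m.
4π·r² = 2059 m², 10·log₁₀ of that is 33.136 dB.
L_p = 95 − 33.136 = 61.86 dB.

61.9 dB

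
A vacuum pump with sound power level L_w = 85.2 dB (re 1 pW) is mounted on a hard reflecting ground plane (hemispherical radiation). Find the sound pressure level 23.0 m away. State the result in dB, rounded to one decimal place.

50.0 dB

L_p = L_w − 10·log₁₀(2π·r²) with r = 23.0 m.
2π·r² = 3324 m², 10·log₁₀ of that is 35.216 dB.
L_p = 85.2 − 35.216 = 49.98 dB.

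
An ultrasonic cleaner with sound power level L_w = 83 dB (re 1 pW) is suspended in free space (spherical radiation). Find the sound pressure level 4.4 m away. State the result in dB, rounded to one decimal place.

The power spreads over a sphere of area 4π·r², so L_p = L_w − 10·log₁₀(4π·r²).
4π·r² = 243.3 m², 10·log₁₀ of that is 23.861 dB.
L_p = 83 − 23.861 = 59.14 dB.

59.1 dB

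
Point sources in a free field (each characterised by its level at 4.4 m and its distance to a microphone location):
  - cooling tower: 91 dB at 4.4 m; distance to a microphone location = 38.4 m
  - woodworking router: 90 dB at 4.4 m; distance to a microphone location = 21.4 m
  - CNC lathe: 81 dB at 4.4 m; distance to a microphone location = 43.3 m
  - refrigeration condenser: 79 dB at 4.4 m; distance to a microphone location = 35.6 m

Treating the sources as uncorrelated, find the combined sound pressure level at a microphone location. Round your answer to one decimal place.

77.9 dB

First find each source's level at the receiver (point-source: −20·log₁₀(r/r_ref)), then combine on an intensity basis.
cooling tower: 91 − 20·log₁₀(38.4/4.4) = 91 − 18.82 = 72.18 dB.
woodworking router: 90 − 20·log₁₀(21.4/4.4) = 90 − 13.74 = 76.26 dB.
CNC lathe: 81 − 20·log₁₀(43.3/4.4) = 81 − 19.86 = 61.14 dB.
refrigeration condenser: 79 − 20·log₁₀(35.6/4.4) = 79 − 18.16 = 60.84 dB.
Σ 10^(L/10) = 6.132e+07 → L_total = 10·log₁₀(6.132e+07) = 77.88 dB.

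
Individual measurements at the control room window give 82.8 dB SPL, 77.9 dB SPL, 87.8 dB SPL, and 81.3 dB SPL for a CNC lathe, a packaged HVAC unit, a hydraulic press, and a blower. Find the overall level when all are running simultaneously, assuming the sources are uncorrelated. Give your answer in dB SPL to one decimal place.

For uncorrelated sources the intensities add, so convert each level to linear form, sum, and take 10·log₁₀ of the total.
Σ 10^(L/10) = 10^(82.8/10) + 10^(77.9/10) + 10^(87.8/10) + 10^(81.3/10) = 9.897e+08.
L_total = 10·log₁₀(9.897e+08) = 89.95 dB SPL.

90.0 dB SPL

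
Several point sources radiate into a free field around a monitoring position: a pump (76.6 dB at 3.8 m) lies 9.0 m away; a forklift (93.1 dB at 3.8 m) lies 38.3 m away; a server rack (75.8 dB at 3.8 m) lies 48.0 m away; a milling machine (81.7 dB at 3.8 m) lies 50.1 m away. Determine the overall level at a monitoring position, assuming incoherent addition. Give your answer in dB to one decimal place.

74.7 dB

Apply inverse-square spreading to bring every level to the receiver, then sum 10^(L/10).
pump: 76.6 − 20·log₁₀(9.0/3.8) = 76.6 − 7.49 = 69.11 dB.
forklift: 93.1 − 20·log₁₀(38.3/3.8) = 93.1 − 20.07 = 73.03 dB.
server rack: 75.8 − 20·log₁₀(48.0/3.8) = 75.8 − 22.03 = 53.77 dB.
milling machine: 81.7 − 20·log₁₀(50.1/3.8) = 81.7 − 22.40 = 59.30 dB.
Σ 10^(L/10) = 2.934e+07 → L_total = 10·log₁₀(2.934e+07) = 74.67 dB.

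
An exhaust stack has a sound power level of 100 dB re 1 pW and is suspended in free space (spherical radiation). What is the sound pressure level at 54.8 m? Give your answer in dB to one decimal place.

54.2 dB

The power spreads over a sphere of area 4π·r², so L_p = L_w − 10·log₁₀(4π·r²).
4π·r² = 3.774e+04 m², 10·log₁₀ of that is 45.768 dB.
L_p = 100 − 45.768 = 54.23 dB.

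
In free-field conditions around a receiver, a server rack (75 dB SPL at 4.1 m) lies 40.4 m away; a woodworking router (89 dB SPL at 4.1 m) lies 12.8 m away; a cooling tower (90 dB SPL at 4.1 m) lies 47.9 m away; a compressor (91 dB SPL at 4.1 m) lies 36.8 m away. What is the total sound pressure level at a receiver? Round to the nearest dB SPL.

First find each source's level at the receiver (point-source: −20·log₁₀(r/r_ref)), then combine on an intensity basis.
server rack: 75 − 20·log₁₀(40.4/4.1) = 75 − 19.87 = 55.13 dB SPL.
woodworking router: 89 − 20·log₁₀(12.8/4.1) = 89 − 9.89 = 79.11 dB SPL.
cooling tower: 90 − 20·log₁₀(47.9/4.1) = 90 − 21.35 = 68.65 dB SPL.
compressor: 91 − 20·log₁₀(36.8/4.1) = 91 − 19.06 = 71.94 dB SPL.
Σ 10^(L/10) = 1.048e+08 → L_total = 10·log₁₀(1.048e+08) = 80.20 dB SPL.

80 dB SPL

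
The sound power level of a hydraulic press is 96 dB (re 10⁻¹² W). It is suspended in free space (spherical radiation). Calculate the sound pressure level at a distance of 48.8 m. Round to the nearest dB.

The power spreads over a sphere of area 4π·r², so L_p = L_w − 10·log₁₀(4π·r²).
4π·r² = 2.993e+04 m², 10·log₁₀ of that is 44.760 dB.
L_p = 96 − 44.760 = 51.24 dB.

51 dB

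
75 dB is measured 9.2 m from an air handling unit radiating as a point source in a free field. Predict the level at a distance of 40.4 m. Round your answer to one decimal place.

62.1 dB

Point-source attenuation: ΔL = 20·log₁₀(r₂/r₁) = 20·log₁₀(40.4/9.2) = 12.852 dB.
L₂ = 75 − 20·log₁₀(40.4/9.2) = 75 − 12.852 = 62.15 dB.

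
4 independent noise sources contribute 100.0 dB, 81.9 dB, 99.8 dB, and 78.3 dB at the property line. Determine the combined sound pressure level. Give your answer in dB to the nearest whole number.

103 dB

Incoherent sources combine by intensity addition: L_total = 10·log₁₀(Σ 10^(L_i/10)).
Σ 10^(L/10) = 10^(100.0/10) + 10^(81.9/10) + 10^(99.8/10) + 10^(78.3/10) = 1.977e+10.
L_total = 10·log₁₀(1.977e+10) = 102.96 dB.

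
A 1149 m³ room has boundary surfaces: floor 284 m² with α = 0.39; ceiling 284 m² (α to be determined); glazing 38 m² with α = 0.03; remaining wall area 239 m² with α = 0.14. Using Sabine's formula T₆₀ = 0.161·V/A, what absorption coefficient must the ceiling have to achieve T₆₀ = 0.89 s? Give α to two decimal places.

0.22

A = 0.161·V/T₆₀ = 0.161·1149/0.89 = 207.85 m² sabins.
Absorption from the other surfaces = 284·0.39 + 38·0.03 + 239·0.14 = 145.36 m², so the ceiling must supply 62.49 m² over 284 m².
α = 62.49/284 = 0.220.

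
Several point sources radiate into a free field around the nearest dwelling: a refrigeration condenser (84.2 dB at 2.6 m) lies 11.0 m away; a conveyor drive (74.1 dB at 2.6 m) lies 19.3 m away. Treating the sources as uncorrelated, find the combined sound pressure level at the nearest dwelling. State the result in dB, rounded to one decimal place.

71.8 dB

Apply inverse-square spreading to bring every level to the receiver, then sum 10^(L/10).
refrigeration condenser: 84.2 − 20·log₁₀(11.0/2.6) = 84.2 − 12.53 = 71.67 dB.
conveyor drive: 74.1 − 20·log₁₀(19.3/2.6) = 74.1 − 17.41 = 56.69 dB.
Σ 10^(L/10) = 1.516e+07 → L_total = 10·log₁₀(1.516e+07) = 71.81 dB.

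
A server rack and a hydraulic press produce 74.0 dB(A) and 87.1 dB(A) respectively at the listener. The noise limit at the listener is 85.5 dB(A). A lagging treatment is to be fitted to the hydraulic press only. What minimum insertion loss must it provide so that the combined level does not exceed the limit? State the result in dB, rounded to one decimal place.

Fixed contribution from the other source: Σ 10^(L/10) = 10^(74.0/10) = 2.512e+07 (74.00 dB(A)).
To meet 85.5 dB(A) overall, the treated hydraulic press may contribute at most 10^(85.5/10) − 2.512e+07 = 3.297e+08, i.e. 85.18 dB(A).
So the hydraulic press must be reduced from 87.1 to 85.18 dB(A): IL = 1.92 dB.

1.9 dB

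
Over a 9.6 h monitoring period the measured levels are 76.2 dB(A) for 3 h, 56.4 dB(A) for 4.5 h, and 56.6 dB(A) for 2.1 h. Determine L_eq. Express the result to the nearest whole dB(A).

L_eq = 10·log₁₀[(1/T)·Σ tᵢ·10^(Lᵢ/10)] with T = 9.6 h.
Σ tᵢ·10^(Lᵢ/10) = 3·10^(76.2/10) + 4.5·10^(56.4/10) + 2.1·10^(56.6/10) = 1.280e+08.
L_eq = 10·log₁₀(1.280e+08/9.6) = 71.25 dB(A).

71 dB(A)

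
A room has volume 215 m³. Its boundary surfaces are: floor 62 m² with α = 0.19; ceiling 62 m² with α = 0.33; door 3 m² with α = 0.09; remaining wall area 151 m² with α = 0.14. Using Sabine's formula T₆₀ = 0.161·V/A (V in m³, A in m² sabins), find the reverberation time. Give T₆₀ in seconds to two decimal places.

0.65 s

Total absorption A = 62·0.19 + 62·0.33 + 3·0.09 + 151·0.14 = 53.65 m² sabins.
T₆₀ = 0.161 × 215 / 53.65 = 0.645 s.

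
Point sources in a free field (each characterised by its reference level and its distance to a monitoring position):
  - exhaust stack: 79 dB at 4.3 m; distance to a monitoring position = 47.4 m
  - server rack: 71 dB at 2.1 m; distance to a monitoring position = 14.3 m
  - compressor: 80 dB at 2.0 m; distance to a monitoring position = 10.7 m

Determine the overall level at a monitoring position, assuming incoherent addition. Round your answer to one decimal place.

66.5 dB

Propagate each source to the receiver with L = L_ref − 20·log₁₀(r/r_ref), then add intensities.
exhaust stack: 79 − 20·log₁₀(47.4/4.3) = 79 − 20.85 = 58.15 dB.
server rack: 71 − 20·log₁₀(14.3/2.1) = 71 − 16.66 = 54.34 dB.
compressor: 80 − 20·log₁₀(10.7/2.0) = 80 − 14.57 = 65.43 dB.
Σ 10^(L/10) = 4.419e+06 → L_total = 10·log₁₀(4.419e+06) = 66.45 dB.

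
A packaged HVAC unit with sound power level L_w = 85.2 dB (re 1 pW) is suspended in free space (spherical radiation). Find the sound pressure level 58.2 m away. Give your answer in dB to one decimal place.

38.9 dB

The power spreads over a sphere of area 4π·r², so L_p = L_w − 10·log₁₀(4π·r²).
4π·r² = 4.257e+04 m², 10·log₁₀ of that is 46.291 dB.
L_p = 85.2 − 46.291 = 38.91 dB.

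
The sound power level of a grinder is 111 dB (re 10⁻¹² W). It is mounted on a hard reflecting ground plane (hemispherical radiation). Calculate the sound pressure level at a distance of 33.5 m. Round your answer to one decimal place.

Free-field hemispherical radiation: L_p = L_w − 10·log₁₀(2π·r²), r = 33.5 m.
2π·r² = 7051 m², 10·log₁₀ of that is 38.483 dB.
L_p = 111 − 38.483 = 72.52 dB.

72.5 dB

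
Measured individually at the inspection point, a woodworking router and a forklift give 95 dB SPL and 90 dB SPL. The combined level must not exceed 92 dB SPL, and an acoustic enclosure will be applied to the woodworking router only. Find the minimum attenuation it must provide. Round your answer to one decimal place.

7.3 dB

Everything except the woodworking router sums to 10^(90/10) = 1.000e+09 in linear terms, 90.00 dB SPL.
The limit corresponds to 10^(92/10) = 1.585e+09; subtracting the fixed part leaves 5.849e+08 for the woodworking router, i.e. 87.67 dB SPL.
Required insertion loss = 95 − 87.67 = 7.33 dB.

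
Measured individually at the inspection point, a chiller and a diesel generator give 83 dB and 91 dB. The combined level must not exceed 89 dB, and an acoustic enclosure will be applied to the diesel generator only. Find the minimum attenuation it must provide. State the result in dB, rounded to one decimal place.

3.3 dB

The untreated sources together contribute 10^(83/10) = 1.995e+08, i.e. 83.00 dB.
To meet 89 dB overall, the treated diesel generator may contribute at most 10^(89/10) − 1.995e+08 = 5.948e+08, i.e. 87.74 dB.
Required insertion loss = 91 − 87.74 = 3.26 dB.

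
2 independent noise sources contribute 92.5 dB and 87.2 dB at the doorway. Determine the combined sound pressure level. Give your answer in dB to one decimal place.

93.6 dB

Incoherent sources combine by intensity addition: L_total = 10·log₁₀(Σ 10^(L_i/10)).
Σ 10^(L/10) = 10^(92.5/10) + 10^(87.2/10) = 2.303e+09.
L_total = 10·log₁₀(2.303e+09) = 93.62 dB.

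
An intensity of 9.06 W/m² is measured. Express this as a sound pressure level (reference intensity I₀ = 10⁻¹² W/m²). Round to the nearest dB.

I/I₀ = 9.06/10⁻¹² = 9.06×10^12, and L = 10·log₁₀(I/I₀).
L = 10·(0.9571 + 12) = 129.57 dB.

130 dB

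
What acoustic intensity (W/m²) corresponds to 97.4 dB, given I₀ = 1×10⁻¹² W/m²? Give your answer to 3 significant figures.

0.00550 W/m²

I = I₀·10^(L/10) = 10⁻¹² × 10^(97.4/10) = 10^(-2.260).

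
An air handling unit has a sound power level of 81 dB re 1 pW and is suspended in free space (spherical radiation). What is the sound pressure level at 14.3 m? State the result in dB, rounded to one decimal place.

46.9 dB

The power spreads over a sphere of area 4π·r², so L_p = L_w − 10·log₁₀(4π·r²).
4π·r² = 2570 m², 10·log₁₀ of that is 34.099 dB.
L_p = 81 − 34.099 = 46.90 dB.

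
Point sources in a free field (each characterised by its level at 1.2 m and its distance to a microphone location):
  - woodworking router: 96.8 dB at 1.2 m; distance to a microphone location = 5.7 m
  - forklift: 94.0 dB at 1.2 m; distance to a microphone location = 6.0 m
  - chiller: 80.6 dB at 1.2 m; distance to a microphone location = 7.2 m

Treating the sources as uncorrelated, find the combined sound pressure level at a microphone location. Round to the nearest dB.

First find each source's level at the receiver (point-source: −20·log₁₀(r/r_ref)), then combine on an intensity basis.
woodworking router: 96.8 − 20·log₁₀(5.7/1.2) = 96.8 − 13.53 = 83.27 dB.
forklift: 94.0 − 20·log₁₀(6.0/1.2) = 94.0 − 13.98 = 80.02 dB.
chiller: 80.6 − 20·log₁₀(7.2/1.2) = 80.6 − 15.56 = 65.04 dB.
Σ 10^(L/10) = 3.158e+08 → L_total = 10·log₁₀(3.158e+08) = 84.99 dB.

85 dB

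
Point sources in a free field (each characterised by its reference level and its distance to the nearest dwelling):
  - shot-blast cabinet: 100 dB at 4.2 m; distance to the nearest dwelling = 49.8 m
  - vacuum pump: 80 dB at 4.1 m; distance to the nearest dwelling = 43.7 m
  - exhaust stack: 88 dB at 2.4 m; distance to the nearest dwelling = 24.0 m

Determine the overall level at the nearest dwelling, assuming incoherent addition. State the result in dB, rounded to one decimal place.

First find each source's level at the receiver (point-source: −20·log₁₀(r/r_ref)), then combine on an intensity basis.
shot-blast cabinet: 100 − 20·log₁₀(49.8/4.2) = 100 − 21.48 = 78.52 dB.
vacuum pump: 80 − 20·log₁₀(43.7/4.1) = 80 − 20.55 = 59.45 dB.
exhaust stack: 88 − 20·log₁₀(24.0/2.4) = 88 − 20.00 = 68.00 dB.
Σ 10^(L/10) = 7.832e+07 → L_total = 10·log₁₀(7.832e+07) = 78.94 dB.

78.9 dB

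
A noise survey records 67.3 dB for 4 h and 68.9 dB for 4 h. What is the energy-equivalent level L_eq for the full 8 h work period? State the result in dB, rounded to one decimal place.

68.2 dB

L_eq = 10·log₁₀[(1/T)·Σ tᵢ·10^(Lᵢ/10)] with T = 8 h.
Σ tᵢ·10^(Lᵢ/10) = 4·10^(67.3/10) + 4·10^(68.9/10) = 5.253e+07.
L_eq = 10·log₁₀(5.253e+07/8) = 68.17 dB.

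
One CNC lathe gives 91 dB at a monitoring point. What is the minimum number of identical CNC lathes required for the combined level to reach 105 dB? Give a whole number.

N identical sources give L₁ + 10·log₁₀ N, so require 10·log₁₀ N ≥ 105 − 91 = 14.0 dB.
N ≥ 10^(14.0/10) = 25.119, so N = 26.

26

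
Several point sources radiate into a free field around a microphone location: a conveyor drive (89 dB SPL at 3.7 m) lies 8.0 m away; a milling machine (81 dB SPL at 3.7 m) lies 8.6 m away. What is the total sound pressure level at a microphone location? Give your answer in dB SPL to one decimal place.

82.9 dB SPL

Apply inverse-square spreading to bring every level to the receiver, then sum 10^(L/10).
conveyor drive: 89 − 20·log₁₀(8.0/3.7) = 89 − 6.70 = 82.30 dB SPL.
milling machine: 81 − 20·log₁₀(8.6/3.7) = 81 − 7.33 = 73.67 dB SPL.
Σ 10^(L/10) = 1.932e+08 → L_total = 10·log₁₀(1.932e+08) = 82.86 dB SPL.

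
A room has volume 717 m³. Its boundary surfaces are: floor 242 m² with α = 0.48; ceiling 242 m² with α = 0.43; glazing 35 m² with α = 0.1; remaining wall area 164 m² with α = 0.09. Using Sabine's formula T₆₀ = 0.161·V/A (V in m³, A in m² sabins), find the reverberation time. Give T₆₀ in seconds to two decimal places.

0.48 s

Total absorption A = 242·0.48 + 242·0.43 + 35·0.1 + 164·0.09 = 238.48 m² sabins.
T₆₀ = 0.161 × 717 / 238.48 = 0.484 s.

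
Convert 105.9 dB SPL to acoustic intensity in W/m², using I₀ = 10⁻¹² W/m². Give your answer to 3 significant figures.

I = I₀·10^(L/10) = 10⁻¹² × 10^(105.9/10) = 10^(-1.410).

0.0389 W/m²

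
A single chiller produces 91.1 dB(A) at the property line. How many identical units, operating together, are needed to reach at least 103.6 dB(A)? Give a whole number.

18

The shortfall is 103.6 − 91.1 = 12.5 dB, and N units add 10·log₁₀ N, so need 10·log₁₀ N ≥ 12.5.
N ≥ 10^(12.5/10) = 17.783, so N = 18.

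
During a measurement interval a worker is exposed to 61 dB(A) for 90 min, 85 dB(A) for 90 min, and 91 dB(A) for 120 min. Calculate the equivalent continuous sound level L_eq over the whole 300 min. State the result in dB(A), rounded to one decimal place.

L_eq = 10·log₁₀[(1/T)·Σ tᵢ·10^(Lᵢ/10)] with T = 300 min.
Σ tᵢ·10^(Lᵢ/10) = 90·10^(61/10) + 90·10^(85/10) + 120·10^(91/10) = 1.796e+11.
L_eq = 10·log₁₀(1.796e+11/300) = 87.77 dB(A).

87.8 dB(A)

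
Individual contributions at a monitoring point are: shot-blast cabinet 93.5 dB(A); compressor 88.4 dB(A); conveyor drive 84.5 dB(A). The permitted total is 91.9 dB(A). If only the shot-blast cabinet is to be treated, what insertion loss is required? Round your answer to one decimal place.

5.9 dB

Everything except the shot-blast cabinet sums to 10^(88.4/10) + 10^(84.5/10) = 9.737e+08 in linear terms, 89.88 dB(A).
The limit corresponds to 10^(91.9/10) = 1.549e+09; subtracting the fixed part leaves 5.751e+08 for the shot-blast cabinet, i.e. 87.60 dB(A).
So the shot-blast cabinet must be reduced from 93.5 to 87.60 dB(A): IL = 5.90 dB.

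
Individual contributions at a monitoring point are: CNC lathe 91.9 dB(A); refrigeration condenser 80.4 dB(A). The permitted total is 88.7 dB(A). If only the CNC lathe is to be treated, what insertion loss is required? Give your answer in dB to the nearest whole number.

The untreated sources together contribute 10^(80.4/10) = 1.096e+08, i.e. 80.40 dB(A).
To meet 88.7 dB(A) overall, the treated CNC lathe may contribute at most 10^(88.7/10) − 1.096e+08 = 6.317e+08, i.e. 88.00 dB(A).
So the CNC lathe must be reduced from 91.9 to 88.00 dB(A): IL = 3.90 dB.

4 dB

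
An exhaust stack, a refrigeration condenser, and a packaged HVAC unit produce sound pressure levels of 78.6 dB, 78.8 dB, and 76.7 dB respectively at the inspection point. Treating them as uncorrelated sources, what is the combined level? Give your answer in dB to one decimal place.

Incoherent sources combine by intensity addition: L_total = 10·log₁₀(Σ 10^(L_i/10)).
Σ 10^(L/10) = 10^(78.6/10) + 10^(78.8/10) + 10^(76.7/10) = 1.951e+08.
L_total = 10·log₁₀(1.951e+08) = 82.90 dB.

82.9 dB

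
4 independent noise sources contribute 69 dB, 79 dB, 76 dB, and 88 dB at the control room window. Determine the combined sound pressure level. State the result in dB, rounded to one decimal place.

For uncorrelated sources the intensities add, so convert each level to linear form, sum, and take 10·log₁₀ of the total.
Σ 10^(L/10) = 10^(69/10) + 10^(79/10) + 10^(76/10) + 10^(88/10) = 7.581e+08.
L_total = 10·log₁₀(7.581e+08) = 88.80 dB.

88.8 dB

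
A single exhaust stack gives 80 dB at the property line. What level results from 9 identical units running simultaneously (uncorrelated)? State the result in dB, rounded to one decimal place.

With 9 equal, uncorrelated contributions the intensity is 9× that of one unit, giving a rise of 10·log₁₀ 9.
L_total = 80 + 10·log₁₀(9) = 80 + 9.542 = 89.54 dB.

89.5 dB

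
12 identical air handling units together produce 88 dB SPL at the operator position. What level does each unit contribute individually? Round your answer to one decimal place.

Dividing the total intensity by 12 lowers the level by 10·log₁₀ 12 = 10.792 dB: L₁ = 88 − 10.792.

77.2 dB SPL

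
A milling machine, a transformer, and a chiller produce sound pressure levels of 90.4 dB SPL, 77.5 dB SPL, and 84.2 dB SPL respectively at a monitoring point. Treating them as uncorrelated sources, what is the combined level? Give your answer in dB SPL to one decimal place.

91.5 dB SPL

Incoherent sources combine by intensity addition: L_total = 10·log₁₀(Σ 10^(L_i/10)).
Σ 10^(L/10) = 10^(90.4/10) + 10^(77.5/10) + 10^(84.2/10) = 1.416e+09.
L_total = 10·log₁₀(1.416e+09) = 91.51 dB SPL.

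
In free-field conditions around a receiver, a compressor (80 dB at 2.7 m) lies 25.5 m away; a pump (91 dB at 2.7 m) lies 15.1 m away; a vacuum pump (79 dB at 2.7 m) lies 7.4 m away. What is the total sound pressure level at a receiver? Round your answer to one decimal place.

77.2 dB

Propagate each source to the receiver with L = L_ref − 20·log₁₀(r/r_ref), then add intensities.
compressor: 80 − 20·log₁₀(25.5/2.7) = 80 − 19.50 = 60.50 dB.
pump: 91 − 20·log₁₀(15.1/2.7) = 91 − 14.95 = 76.05 dB.
vacuum pump: 79 − 20·log₁₀(7.4/2.7) = 79 − 8.76 = 70.24 dB.
Σ 10^(L/10) = 5.195e+07 → L_total = 10·log₁₀(5.195e+07) = 77.16 dB.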